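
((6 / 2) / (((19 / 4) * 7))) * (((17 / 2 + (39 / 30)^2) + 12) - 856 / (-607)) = 4297599 / 2018275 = 2.13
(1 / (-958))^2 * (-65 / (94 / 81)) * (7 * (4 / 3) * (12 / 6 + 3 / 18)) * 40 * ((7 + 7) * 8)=-59623200 / 10783727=-5.53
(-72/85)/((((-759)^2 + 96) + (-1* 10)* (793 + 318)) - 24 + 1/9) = -162/108064495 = -0.00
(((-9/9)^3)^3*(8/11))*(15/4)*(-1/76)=15/418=0.04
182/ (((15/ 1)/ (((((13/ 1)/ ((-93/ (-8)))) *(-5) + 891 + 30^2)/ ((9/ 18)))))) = 43325.92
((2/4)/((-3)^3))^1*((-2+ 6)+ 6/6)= -5/54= -0.09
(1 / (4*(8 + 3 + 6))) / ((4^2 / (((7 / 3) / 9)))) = 7 / 29376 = 0.00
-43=-43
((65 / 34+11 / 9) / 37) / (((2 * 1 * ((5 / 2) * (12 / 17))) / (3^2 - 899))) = -85351 / 3996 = -21.36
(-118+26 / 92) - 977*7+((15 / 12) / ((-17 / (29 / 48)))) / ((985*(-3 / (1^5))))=-308652519941 / 44367552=-6956.72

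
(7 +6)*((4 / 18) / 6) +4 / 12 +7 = 211 / 27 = 7.81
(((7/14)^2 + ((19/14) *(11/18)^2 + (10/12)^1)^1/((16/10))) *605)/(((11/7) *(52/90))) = 10853425/14976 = 724.72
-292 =-292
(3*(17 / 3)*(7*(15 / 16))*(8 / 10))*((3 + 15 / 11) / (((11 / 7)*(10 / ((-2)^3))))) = -119952 / 605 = -198.27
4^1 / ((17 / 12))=48 / 17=2.82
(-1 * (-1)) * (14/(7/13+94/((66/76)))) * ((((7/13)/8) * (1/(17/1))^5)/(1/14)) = 11319/132520933238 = 0.00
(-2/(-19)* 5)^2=100/361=0.28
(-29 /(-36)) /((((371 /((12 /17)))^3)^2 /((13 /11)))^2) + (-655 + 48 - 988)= -764574887739368571115769713194582652351859023355699 /479357296388318853364118942441744610386010678121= -1595.00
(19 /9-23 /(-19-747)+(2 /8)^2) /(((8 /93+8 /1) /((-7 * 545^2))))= -7833468542375 /13824768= -566625.68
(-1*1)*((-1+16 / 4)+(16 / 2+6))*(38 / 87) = -7.43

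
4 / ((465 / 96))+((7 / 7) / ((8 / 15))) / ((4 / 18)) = 22973 / 2480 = 9.26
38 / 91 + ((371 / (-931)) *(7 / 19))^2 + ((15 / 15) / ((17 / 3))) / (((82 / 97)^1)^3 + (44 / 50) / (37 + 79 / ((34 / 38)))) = 167640123727241628 / 230309826251035349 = 0.73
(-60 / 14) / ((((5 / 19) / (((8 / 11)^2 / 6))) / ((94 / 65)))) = -114304 / 55055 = -2.08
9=9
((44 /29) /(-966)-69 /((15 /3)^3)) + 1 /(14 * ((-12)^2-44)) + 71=986753141 /14007000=70.45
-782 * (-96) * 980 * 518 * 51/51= 38109550080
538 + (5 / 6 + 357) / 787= 2542583 / 4722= 538.45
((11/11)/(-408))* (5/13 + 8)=-109/5304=-0.02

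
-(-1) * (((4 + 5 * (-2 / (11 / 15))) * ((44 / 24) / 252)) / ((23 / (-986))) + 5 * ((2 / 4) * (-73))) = -179.49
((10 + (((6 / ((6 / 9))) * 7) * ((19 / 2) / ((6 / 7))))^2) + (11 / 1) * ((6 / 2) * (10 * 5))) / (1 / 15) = 117411135 / 16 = 7338195.94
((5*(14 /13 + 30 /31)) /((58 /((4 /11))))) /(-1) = -8240 /128557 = -0.06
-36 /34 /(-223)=18 /3791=0.00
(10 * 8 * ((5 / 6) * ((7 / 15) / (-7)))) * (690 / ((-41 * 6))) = 4600 / 369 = 12.47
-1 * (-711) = 711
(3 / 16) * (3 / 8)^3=81 / 8192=0.01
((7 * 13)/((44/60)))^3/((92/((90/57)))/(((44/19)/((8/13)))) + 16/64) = 1983775657500/16334153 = 121449.56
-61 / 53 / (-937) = 61 / 49661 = 0.00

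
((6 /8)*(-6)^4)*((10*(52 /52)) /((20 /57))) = 27702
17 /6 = 2.83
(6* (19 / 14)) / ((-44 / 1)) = -57 / 308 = -0.19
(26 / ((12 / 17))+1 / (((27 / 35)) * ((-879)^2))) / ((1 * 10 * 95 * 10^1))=1536783019 / 396364833000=0.00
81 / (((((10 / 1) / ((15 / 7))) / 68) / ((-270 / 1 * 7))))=-2230740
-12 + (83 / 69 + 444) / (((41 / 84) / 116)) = 99763996 / 943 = 105794.27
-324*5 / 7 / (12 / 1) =-19.29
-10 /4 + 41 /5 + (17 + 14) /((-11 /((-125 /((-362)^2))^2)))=5383585713061 /944489146480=5.70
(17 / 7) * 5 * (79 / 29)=6715 / 203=33.08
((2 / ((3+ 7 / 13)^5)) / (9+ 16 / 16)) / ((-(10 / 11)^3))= -494190983 / 1029814880000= -0.00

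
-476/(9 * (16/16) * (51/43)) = -1204/27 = -44.59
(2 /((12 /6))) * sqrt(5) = sqrt(5) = 2.24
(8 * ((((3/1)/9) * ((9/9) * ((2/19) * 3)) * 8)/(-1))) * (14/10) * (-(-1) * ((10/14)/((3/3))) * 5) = -640/19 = -33.68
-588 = -588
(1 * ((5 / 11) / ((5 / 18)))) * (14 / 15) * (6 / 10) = 252 / 275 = 0.92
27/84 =0.32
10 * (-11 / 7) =-15.71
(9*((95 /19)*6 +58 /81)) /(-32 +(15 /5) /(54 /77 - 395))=-75538168 /8746047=-8.64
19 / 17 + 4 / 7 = 201 / 119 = 1.69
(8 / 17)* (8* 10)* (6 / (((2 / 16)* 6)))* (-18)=-92160 / 17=-5421.18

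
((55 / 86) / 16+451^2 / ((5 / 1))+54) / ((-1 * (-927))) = 280251571 / 6377760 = 43.94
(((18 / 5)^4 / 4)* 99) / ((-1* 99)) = -26244 / 625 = -41.99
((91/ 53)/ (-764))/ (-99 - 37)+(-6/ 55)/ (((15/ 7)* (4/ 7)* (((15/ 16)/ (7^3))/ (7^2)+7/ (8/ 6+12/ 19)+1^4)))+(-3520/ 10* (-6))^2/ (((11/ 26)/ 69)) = 675844502914112408985111/ 929028857970400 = 727474175.98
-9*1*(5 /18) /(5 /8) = -4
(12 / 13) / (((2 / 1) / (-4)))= -24 / 13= -1.85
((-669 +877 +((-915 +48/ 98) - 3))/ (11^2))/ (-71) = 34766/ 420959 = 0.08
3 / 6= 1 / 2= 0.50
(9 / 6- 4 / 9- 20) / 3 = -341 / 54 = -6.31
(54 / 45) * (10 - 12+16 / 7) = 12 / 35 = 0.34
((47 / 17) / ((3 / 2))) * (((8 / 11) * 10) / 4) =3.35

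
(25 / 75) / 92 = 1 / 276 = 0.00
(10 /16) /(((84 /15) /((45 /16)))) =1125 /3584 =0.31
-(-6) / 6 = 1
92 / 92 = 1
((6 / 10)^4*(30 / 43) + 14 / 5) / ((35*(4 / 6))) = 23304 / 188125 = 0.12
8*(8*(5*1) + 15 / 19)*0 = 0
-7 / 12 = -0.58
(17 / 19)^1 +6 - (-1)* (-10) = -59 / 19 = -3.11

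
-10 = -10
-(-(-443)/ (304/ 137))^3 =-223549076519371/ 28094464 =-7957050.77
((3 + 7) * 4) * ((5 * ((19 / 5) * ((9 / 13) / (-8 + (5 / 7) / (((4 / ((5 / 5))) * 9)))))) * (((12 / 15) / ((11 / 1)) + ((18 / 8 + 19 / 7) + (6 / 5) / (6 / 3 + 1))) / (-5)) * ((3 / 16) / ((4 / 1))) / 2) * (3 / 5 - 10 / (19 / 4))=-2034639 / 804400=-2.53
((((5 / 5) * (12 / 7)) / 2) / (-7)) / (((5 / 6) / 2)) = -72 / 245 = -0.29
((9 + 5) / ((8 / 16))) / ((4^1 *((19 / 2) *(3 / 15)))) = 70 / 19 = 3.68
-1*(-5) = 5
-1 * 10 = -10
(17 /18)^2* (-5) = -1445 /324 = -4.46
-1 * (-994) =994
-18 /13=-1.38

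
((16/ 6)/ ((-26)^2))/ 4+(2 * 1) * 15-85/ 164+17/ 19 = 47990629/ 1579812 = 30.38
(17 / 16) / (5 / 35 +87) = 119 / 9760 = 0.01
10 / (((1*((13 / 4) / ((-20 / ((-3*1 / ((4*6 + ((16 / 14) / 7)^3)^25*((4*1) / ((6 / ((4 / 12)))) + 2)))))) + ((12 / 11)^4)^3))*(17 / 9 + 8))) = 9392643527527651672118799449054509121161540572825266108063673057314489583342605380023923750144566499203291578435566346578255551684005438792335303493187661898388717148410216448000 / 26387489168738172029722580465705662029030391390943425722720064396050279528712843994025821317329995599398429586504069918883113611796573660143677594175271252322206985681647098718959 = 0.36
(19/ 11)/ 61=19/ 671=0.03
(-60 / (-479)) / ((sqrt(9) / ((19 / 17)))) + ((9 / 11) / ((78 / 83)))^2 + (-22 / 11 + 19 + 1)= 12525123527 / 666064828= 18.80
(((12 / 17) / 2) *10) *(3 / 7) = 180 / 119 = 1.51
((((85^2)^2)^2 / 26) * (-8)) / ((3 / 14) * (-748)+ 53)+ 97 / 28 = 2136325716307197011 / 273364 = 7814948992212.57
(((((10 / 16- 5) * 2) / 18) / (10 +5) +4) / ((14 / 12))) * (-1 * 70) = -4285 / 18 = -238.06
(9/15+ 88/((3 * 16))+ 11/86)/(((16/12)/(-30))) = -2478/43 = -57.63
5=5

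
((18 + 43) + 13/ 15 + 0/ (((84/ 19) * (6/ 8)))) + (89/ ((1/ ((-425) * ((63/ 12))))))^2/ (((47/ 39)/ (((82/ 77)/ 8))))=2161912695265039/ 496320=4355884701.94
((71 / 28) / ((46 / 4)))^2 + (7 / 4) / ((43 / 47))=2186193 / 1114603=1.96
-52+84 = 32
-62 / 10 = -31 / 5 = -6.20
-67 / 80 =-0.84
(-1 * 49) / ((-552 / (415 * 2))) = 73.68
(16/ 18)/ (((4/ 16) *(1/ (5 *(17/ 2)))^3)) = 2456500/ 9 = 272944.44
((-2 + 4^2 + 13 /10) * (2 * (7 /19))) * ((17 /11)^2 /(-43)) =-309519 /494285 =-0.63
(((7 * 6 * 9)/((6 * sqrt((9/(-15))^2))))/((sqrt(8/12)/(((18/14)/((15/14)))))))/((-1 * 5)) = -63 * sqrt(6)/5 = -30.86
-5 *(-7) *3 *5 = 525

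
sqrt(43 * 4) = 2 * sqrt(43) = 13.11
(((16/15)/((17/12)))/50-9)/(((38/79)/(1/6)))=-1508347/484500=-3.11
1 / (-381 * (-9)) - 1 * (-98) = 336043 / 3429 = 98.00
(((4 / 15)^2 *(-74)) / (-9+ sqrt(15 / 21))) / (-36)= -1036 / 63225-148 *sqrt(35) / 569025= -0.02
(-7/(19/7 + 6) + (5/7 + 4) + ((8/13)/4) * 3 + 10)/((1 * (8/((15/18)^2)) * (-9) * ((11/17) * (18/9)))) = -5651225/52756704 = -0.11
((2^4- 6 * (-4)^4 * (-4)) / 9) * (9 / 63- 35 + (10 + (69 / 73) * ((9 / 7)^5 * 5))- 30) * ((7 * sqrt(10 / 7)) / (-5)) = 2753398384 * sqrt(70) / 525819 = 43810.86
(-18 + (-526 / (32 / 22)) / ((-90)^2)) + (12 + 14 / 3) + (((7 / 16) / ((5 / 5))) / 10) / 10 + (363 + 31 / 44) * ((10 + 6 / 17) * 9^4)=24704865.21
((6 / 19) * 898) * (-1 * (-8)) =43104 / 19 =2268.63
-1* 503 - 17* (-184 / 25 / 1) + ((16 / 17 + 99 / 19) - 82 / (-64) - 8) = -97790717 / 258400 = -378.45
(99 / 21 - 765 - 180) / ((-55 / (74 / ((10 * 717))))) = 81178 / 460075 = 0.18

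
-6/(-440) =3/220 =0.01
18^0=1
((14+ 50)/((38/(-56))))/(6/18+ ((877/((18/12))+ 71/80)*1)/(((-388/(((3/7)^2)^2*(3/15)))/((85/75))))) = -10016434176000/34174755707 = -293.09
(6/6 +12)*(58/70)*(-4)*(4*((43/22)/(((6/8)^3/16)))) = -132800512/10395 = -12775.42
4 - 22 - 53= -71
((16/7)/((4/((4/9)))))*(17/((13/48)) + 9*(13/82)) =182488/11193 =16.30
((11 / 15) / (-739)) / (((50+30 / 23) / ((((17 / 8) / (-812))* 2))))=4301 / 42484814400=0.00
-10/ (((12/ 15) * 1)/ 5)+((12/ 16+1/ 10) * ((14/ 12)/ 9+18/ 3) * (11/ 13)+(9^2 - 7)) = 223357/ 14040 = 15.91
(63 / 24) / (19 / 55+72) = 1155 / 31832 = 0.04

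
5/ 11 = 0.45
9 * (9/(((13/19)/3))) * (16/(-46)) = -36936/299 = -123.53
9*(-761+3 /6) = -13689 /2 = -6844.50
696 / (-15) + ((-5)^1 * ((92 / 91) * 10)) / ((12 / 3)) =-26862 / 455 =-59.04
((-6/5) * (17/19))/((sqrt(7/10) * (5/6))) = -612 * sqrt(70)/3325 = -1.54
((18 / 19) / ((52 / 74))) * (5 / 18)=185 / 494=0.37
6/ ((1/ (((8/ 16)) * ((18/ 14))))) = 27/ 7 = 3.86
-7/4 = -1.75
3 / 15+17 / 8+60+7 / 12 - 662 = -71891 / 120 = -599.09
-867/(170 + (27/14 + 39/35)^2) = -4248300/878369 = -4.84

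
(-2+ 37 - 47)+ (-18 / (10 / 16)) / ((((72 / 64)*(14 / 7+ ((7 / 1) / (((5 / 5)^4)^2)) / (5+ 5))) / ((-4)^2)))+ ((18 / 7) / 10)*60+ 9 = -26323 / 189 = -139.28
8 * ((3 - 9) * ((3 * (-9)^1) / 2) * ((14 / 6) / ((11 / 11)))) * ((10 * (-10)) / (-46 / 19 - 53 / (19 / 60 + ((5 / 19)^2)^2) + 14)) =45131670045 / 45756269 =986.35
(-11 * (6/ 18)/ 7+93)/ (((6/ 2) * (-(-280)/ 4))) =971/ 2205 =0.44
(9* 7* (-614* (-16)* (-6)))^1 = -3713472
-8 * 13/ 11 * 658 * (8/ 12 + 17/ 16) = -354991/ 33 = -10757.30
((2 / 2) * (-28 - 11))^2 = 1521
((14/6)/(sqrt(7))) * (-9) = -3 * sqrt(7) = -7.94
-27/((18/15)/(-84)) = 1890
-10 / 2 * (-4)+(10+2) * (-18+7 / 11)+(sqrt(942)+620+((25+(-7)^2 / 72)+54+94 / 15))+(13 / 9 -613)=-124043 / 1320+sqrt(942)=-63.28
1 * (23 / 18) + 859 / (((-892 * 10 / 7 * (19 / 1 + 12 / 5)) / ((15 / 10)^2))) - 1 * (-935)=936.21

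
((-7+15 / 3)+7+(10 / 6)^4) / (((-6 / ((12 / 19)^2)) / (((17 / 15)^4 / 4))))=-34410652 / 98688375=-0.35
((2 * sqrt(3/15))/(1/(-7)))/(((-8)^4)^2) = -7 * sqrt(5)/41943040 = -0.00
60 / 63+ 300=6320 / 21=300.95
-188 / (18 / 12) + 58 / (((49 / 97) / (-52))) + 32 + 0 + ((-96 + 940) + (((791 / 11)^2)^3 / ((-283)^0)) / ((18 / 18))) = 36006111276843419639 / 260419467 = 138261980533.29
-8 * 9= -72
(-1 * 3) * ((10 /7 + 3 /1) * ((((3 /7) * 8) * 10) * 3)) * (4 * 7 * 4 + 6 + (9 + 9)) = -9106560 /49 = -185848.16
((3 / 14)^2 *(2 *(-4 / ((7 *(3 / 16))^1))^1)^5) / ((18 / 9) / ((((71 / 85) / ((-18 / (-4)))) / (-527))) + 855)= 304942678016 / 3807301054725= 0.08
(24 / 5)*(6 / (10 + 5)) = 48 / 25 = 1.92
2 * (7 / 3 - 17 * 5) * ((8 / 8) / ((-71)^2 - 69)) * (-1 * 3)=0.10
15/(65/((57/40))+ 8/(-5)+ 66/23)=98325/307322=0.32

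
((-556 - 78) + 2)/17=-632/17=-37.18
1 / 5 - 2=-9 / 5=-1.80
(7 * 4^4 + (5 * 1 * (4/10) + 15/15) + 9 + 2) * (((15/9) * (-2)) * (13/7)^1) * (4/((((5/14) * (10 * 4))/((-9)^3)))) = 11410308/5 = 2282061.60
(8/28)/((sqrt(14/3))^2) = 3/49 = 0.06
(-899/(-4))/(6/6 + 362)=899/1452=0.62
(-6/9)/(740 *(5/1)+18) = -1/5577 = -0.00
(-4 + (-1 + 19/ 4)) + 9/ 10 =13/ 20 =0.65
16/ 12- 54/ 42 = 1/ 21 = 0.05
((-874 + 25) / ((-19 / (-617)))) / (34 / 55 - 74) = 28810815 / 76684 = 375.71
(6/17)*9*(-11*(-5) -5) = 2700/17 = 158.82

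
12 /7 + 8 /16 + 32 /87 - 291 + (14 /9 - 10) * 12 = -158239 /406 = -389.75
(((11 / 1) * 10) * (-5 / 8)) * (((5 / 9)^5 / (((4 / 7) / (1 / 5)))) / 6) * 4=-1203125 / 1417176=-0.85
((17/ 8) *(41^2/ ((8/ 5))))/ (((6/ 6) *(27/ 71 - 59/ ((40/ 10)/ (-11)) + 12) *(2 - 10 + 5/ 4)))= -2028967/ 1071252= -1.89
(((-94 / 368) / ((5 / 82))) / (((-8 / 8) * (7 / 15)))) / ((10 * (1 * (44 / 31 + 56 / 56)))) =0.37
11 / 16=0.69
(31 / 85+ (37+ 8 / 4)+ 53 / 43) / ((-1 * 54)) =-0.75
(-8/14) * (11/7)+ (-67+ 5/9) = -29698/441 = -67.34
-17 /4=-4.25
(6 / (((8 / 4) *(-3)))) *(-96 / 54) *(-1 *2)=-32 / 9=-3.56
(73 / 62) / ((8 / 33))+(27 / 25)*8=167361 / 12400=13.50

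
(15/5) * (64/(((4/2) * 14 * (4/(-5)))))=-60/7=-8.57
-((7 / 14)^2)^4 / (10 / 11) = -11 / 2560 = -0.00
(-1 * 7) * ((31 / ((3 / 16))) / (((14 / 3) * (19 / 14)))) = -3472 / 19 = -182.74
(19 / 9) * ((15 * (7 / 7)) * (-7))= -665 / 3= -221.67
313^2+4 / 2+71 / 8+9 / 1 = 783911 / 8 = 97988.88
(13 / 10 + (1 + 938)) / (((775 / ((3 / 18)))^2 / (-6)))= -9403 / 36037500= -0.00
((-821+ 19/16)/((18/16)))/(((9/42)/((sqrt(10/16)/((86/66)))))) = -1010009 * sqrt(10)/1548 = -2063.26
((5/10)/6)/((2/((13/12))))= 13/288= 0.05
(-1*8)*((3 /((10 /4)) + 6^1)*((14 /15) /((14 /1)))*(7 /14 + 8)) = -816 /25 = -32.64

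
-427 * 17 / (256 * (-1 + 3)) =-7259 / 512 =-14.18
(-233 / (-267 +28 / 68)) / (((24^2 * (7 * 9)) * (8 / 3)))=3961 / 438552576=0.00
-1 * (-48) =48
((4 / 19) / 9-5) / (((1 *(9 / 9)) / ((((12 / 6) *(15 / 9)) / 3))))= -8510 / 1539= -5.53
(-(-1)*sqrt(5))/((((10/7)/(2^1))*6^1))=7*sqrt(5)/30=0.52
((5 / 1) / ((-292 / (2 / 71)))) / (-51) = 5 / 528666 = 0.00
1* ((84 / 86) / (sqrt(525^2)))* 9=18 / 1075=0.02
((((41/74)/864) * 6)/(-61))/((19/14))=-287/6175152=-0.00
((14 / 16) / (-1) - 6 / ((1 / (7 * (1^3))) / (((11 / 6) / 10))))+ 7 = -1.58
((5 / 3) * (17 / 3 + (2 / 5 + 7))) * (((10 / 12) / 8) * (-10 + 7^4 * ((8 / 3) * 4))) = 9408245 / 162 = 58075.59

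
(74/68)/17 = 37/578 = 0.06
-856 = -856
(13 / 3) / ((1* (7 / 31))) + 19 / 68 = 27803 / 1428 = 19.47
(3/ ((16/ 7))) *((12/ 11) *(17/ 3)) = 357/ 44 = 8.11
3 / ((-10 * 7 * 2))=-3 / 140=-0.02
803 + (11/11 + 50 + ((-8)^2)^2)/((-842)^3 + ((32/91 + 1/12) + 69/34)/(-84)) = 747485309601922639/930865897968437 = 803.00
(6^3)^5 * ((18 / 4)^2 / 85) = 9521245937664 / 85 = 112014658090.16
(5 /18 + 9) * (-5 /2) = -835 /36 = -23.19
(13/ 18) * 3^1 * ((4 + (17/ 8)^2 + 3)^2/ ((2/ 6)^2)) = 21183591/ 8192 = 2585.89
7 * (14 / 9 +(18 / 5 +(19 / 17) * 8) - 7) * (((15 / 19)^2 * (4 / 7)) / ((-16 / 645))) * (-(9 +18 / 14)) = 315153450 / 42959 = 7336.14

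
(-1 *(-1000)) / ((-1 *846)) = -1.18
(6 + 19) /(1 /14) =350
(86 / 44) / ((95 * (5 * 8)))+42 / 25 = 140491 / 83600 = 1.68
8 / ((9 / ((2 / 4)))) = 4 / 9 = 0.44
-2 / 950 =-0.00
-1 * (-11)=11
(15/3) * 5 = 25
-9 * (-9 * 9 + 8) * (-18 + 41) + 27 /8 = 120915 /8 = 15114.38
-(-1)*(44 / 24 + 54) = 335 / 6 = 55.83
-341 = -341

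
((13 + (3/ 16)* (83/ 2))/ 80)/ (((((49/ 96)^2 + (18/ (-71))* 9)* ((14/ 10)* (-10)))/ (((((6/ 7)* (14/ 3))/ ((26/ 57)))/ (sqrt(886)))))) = 692037* sqrt(886)/ 7616398439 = 0.00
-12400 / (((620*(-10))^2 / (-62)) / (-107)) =-107 / 50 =-2.14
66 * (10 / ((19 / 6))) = 3960 / 19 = 208.42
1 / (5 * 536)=1 / 2680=0.00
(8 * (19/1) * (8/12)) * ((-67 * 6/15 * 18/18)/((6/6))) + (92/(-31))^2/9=-117399568/43245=-2714.75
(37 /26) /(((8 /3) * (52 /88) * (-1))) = -1221 /1352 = -0.90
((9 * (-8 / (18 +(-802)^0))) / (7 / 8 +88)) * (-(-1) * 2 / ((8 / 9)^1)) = -144 / 1501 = -0.10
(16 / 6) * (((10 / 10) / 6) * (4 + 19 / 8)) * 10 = 85 / 3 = 28.33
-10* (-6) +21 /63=181 /3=60.33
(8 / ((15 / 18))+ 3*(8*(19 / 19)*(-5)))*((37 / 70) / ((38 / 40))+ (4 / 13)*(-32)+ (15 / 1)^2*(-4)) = 867833424 / 8645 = 100385.59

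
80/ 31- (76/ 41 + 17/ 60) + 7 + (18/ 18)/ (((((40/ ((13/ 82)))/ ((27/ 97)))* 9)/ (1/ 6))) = 440499937/ 59177760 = 7.44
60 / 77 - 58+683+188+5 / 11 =62696 / 77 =814.23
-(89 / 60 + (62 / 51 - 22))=19687 / 1020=19.30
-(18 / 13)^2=-324 / 169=-1.92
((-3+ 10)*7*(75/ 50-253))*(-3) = 73941/ 2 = 36970.50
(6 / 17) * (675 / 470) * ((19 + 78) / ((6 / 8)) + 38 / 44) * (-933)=-1082331315 / 17578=-61573.06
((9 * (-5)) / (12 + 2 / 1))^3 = -91125 / 2744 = -33.21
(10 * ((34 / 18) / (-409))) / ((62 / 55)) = -4675 / 114111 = -0.04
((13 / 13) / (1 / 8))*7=56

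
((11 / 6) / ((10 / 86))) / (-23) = -473 / 690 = -0.69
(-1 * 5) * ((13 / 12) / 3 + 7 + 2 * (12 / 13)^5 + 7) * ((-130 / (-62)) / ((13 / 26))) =-329.22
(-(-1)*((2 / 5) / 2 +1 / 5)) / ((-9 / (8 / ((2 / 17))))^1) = -136 / 45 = -3.02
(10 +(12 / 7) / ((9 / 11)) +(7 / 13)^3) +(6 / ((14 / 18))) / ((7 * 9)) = 3996233 / 322959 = 12.37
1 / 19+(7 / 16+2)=757 / 304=2.49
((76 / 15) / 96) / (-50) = -19 / 18000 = -0.00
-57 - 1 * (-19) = -38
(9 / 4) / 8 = 9 / 32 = 0.28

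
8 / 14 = 4 / 7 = 0.57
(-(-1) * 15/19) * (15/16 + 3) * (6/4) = 2835/608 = 4.66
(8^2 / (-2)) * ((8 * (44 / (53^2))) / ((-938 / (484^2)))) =1319329792 / 1317421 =1001.45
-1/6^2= -1/36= -0.03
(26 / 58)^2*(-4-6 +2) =-1352 / 841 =-1.61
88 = 88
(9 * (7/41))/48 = 21/656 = 0.03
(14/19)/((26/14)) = 98/247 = 0.40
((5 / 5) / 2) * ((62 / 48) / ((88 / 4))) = 31 / 1056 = 0.03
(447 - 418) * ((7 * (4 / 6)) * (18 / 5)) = 2436 / 5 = 487.20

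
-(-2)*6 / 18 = 2 / 3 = 0.67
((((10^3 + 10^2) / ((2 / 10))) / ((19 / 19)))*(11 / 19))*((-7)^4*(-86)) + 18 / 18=-12492402981 / 19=-657494893.74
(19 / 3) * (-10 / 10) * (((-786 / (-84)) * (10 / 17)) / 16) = -12445 / 5712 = -2.18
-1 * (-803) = 803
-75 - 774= -849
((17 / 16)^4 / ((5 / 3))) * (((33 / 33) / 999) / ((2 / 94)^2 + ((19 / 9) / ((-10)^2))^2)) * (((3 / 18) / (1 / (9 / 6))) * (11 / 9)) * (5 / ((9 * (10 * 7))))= 253684597375 / 122780503867392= 0.00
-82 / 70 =-41 / 35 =-1.17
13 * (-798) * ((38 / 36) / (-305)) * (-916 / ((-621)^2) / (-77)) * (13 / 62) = 0.00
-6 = -6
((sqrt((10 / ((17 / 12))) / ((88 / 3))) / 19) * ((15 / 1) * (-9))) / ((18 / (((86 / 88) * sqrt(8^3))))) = -3870 * sqrt(1870) / 39083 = -4.28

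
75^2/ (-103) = -5625/ 103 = -54.61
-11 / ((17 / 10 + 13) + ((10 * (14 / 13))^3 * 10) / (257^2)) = -15962061830 / 21605518991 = -0.74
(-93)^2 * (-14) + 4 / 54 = -3269320 / 27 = -121085.93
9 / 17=0.53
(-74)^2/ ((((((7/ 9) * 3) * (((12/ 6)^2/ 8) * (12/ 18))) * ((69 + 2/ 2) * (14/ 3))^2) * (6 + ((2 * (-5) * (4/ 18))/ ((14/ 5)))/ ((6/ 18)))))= 332667/ 18247600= 0.02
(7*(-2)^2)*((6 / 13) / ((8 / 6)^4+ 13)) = 1944 / 2431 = 0.80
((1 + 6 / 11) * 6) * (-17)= -1734 / 11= -157.64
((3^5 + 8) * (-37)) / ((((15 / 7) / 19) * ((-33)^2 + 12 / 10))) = -1235171 / 16353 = -75.53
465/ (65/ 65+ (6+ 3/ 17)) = 7905/ 122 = 64.80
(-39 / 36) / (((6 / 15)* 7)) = -65 / 168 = -0.39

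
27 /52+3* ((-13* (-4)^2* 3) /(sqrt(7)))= -707.03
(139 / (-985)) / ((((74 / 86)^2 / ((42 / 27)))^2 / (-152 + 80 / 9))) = 119966657003872 / 1345769418465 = 89.14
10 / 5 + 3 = 5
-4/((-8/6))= 3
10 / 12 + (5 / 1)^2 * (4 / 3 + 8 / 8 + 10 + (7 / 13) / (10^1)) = 12110 / 39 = 310.51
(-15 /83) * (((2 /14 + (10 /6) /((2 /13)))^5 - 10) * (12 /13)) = -26575.53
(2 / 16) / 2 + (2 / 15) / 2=31 / 240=0.13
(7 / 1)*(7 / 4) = 49 / 4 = 12.25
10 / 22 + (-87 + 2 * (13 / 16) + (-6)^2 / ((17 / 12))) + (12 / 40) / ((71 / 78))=-31428843 / 531080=-59.18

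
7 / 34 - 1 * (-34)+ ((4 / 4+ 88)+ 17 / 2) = 2239 / 17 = 131.71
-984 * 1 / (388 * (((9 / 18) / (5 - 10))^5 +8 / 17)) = -139400000 / 25866117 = -5.39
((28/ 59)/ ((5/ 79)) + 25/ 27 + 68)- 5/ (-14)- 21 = 6220181/ 111510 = 55.78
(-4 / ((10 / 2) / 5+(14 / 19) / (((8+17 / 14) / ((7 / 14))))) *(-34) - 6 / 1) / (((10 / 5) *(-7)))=-159021 / 17843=-8.91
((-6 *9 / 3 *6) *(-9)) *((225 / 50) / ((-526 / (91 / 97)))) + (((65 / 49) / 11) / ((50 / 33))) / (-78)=-195062171 / 25000780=-7.80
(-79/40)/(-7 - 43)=79/2000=0.04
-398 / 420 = -199 / 210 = -0.95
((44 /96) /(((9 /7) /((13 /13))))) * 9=77 /24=3.21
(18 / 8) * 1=9 / 4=2.25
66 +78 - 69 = 75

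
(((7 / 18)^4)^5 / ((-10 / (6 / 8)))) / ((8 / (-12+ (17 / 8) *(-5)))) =14442400199867772181 / 10878494904657986708853227520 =0.00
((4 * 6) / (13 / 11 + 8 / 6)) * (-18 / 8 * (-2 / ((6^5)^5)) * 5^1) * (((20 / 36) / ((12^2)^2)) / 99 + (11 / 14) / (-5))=-101616593 / 85629298238497387293179904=-0.00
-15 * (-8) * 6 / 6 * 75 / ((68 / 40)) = 90000 / 17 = 5294.12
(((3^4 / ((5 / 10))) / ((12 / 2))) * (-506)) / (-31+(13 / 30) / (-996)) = 408220560 / 926293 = 440.70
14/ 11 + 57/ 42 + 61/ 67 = 36529/ 10318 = 3.54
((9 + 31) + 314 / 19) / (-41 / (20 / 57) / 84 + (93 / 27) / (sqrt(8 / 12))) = 665794080 / 134300093 + 15661497600 * sqrt(6) / 2551701767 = 19.99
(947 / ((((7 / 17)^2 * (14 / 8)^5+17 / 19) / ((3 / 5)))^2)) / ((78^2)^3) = 467813559615488 / 4179379638714212128707225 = 0.00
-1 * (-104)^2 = -10816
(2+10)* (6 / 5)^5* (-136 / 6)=-2115072 / 3125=-676.82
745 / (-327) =-745 / 327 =-2.28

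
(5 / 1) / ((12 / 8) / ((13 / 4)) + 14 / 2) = 65 / 97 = 0.67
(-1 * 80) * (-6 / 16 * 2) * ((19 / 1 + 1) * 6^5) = 9331200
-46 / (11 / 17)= -782 / 11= -71.09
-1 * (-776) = 776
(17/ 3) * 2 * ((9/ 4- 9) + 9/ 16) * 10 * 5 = -14025/ 4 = -3506.25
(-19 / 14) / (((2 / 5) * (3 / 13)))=-1235 / 84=-14.70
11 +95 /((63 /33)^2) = 16346 /441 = 37.07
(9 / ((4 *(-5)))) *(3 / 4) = -27 / 80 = -0.34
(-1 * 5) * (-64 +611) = -2735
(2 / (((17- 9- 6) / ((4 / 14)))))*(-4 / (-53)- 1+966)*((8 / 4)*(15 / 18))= 73070 / 159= 459.56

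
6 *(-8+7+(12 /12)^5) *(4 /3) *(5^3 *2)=0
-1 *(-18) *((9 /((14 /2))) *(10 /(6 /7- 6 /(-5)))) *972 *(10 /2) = 546750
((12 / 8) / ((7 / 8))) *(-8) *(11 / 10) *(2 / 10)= -3.02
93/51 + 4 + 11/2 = 385/34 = 11.32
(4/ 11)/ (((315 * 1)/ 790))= 632/ 693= 0.91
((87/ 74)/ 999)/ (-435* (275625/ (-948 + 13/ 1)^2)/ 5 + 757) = 1014101/ 628675525836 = 0.00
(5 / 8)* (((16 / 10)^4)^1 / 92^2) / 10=16 / 330625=0.00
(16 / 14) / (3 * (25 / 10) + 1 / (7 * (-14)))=56 / 367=0.15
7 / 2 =3.50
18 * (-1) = -18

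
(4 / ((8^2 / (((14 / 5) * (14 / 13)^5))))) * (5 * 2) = 941192 / 371293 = 2.53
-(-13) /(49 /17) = 221 /49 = 4.51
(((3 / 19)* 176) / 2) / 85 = 264 / 1615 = 0.16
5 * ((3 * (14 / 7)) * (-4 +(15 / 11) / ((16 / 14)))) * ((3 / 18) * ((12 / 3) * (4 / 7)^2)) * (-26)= 256880 / 539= 476.59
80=80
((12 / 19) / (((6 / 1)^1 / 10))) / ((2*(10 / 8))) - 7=-125 / 19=-6.58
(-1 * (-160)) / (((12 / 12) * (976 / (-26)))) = -260 / 61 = -4.26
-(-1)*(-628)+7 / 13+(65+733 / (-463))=-3394985 / 6019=-564.04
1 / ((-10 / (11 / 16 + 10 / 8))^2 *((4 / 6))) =2883 / 51200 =0.06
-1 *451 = -451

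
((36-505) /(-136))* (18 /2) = 4221 /136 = 31.04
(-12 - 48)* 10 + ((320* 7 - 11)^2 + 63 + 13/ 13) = 4967905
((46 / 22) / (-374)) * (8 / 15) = -92 / 30855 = -0.00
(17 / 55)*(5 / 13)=0.12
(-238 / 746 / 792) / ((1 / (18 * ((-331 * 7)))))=275723 / 16412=16.80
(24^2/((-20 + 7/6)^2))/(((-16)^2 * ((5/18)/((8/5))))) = 11664/319225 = 0.04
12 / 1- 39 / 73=837 / 73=11.47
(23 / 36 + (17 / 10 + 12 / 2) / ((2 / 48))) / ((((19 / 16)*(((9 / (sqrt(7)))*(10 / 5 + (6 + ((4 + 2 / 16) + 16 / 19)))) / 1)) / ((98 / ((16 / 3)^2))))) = 1635571*sqrt(7) / 354780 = 12.20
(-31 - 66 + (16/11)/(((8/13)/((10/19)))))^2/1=400520169/43681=9169.21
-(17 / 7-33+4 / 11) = 30.21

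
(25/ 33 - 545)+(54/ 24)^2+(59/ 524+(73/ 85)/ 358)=-567307145303/ 1052391120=-539.06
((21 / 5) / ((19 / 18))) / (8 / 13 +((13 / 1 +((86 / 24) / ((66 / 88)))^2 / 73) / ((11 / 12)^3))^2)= 208761061806297 / 15705030036888700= 0.01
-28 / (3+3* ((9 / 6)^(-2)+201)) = -42 / 911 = -0.05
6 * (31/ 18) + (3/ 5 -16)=-76/ 15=-5.07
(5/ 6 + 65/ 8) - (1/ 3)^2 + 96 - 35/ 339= 852197/ 8136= 104.74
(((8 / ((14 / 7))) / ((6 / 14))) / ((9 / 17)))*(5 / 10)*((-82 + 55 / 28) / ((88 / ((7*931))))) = -52247.09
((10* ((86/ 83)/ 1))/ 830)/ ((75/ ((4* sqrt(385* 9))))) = 0.04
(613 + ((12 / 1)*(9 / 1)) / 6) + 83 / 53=33526 / 53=632.57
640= 640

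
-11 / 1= -11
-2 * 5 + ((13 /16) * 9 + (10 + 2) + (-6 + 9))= 197 /16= 12.31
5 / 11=0.45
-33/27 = -11/9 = -1.22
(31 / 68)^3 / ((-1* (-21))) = 0.00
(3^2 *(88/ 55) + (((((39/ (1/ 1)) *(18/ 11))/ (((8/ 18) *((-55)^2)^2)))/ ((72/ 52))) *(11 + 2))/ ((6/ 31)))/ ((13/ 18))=104366564667/ 5234157500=19.94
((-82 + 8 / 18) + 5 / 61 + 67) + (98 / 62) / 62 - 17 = -31.45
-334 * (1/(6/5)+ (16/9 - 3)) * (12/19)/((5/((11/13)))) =51436/3705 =13.88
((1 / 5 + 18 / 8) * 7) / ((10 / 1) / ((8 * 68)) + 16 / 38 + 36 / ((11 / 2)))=4874716 / 1985385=2.46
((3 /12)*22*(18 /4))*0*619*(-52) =0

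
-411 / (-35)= 411 / 35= 11.74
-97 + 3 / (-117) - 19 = -4525 / 39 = -116.03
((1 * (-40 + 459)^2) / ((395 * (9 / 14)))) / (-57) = -2457854 / 202635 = -12.13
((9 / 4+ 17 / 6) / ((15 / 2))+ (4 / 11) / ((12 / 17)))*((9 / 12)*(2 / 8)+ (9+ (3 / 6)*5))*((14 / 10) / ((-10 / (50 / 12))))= -140539 / 17280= -8.13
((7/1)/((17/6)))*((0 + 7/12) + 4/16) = 35/17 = 2.06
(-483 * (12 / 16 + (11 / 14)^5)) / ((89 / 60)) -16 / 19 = -11126651827 / 32480728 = -342.56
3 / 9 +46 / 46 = 4 / 3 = 1.33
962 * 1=962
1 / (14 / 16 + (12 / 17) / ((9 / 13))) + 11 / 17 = 15439 / 13141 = 1.17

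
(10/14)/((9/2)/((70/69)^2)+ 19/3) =21000/314747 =0.07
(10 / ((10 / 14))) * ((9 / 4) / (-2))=-63 / 4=-15.75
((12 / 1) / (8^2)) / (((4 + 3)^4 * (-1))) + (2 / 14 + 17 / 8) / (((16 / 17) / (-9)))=-6664857 / 307328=-21.69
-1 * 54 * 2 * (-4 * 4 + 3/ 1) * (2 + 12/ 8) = 4914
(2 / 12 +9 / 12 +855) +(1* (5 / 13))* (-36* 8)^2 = 5110163 / 156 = 32757.46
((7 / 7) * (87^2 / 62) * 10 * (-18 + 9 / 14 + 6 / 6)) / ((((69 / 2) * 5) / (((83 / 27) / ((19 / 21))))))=-15984887 / 40641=-393.32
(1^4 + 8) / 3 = 3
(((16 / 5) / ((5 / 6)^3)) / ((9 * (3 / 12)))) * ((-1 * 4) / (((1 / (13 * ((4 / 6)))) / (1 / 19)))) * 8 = -425984 / 11875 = -35.87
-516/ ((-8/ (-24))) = -1548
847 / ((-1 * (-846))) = 847 / 846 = 1.00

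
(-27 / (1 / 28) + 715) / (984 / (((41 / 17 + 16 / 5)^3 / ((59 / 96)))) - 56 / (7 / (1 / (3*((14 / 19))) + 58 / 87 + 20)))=124593970284 / 503026580687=0.25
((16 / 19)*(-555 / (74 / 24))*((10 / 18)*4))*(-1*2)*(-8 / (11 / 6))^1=-2939.71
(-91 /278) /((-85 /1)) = 91 /23630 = 0.00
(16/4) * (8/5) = 32/5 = 6.40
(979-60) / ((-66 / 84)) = -12866 / 11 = -1169.64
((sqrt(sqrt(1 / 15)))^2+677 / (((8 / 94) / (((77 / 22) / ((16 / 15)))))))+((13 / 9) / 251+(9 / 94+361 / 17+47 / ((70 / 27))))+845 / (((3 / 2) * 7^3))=26142.89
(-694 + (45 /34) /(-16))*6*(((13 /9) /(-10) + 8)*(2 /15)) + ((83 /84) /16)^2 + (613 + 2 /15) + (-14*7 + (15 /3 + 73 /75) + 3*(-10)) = -990531965797 /255897600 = -3870.81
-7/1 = -7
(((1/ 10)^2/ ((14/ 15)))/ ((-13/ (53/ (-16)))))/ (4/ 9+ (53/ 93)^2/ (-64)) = 152799/ 24590930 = 0.01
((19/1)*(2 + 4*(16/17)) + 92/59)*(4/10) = 222844/5015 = 44.44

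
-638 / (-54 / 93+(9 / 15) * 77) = -98890 / 7071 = -13.99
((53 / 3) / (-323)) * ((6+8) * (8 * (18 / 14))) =-2544 / 323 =-7.88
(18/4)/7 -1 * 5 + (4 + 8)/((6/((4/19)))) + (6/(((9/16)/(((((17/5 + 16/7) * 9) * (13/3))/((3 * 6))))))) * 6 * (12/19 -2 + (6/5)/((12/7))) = -530.93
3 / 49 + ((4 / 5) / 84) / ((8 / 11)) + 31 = 182717 / 5880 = 31.07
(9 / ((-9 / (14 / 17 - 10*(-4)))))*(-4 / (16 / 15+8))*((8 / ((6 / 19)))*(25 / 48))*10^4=2060312500 / 867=2376369.67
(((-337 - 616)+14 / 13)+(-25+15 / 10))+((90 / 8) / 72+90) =-368271 / 416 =-885.27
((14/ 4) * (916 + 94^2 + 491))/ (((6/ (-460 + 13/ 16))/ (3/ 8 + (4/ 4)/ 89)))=-1059709.25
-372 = -372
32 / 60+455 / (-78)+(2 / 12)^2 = -949 / 180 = -5.27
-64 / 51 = -1.25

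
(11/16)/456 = 11/7296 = 0.00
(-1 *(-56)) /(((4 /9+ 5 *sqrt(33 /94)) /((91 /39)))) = -442176 /65321+ 52920 *sqrt(3102) /65321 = 38.35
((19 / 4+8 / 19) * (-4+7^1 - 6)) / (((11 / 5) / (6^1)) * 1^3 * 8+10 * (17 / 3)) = -5895 / 22648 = -0.26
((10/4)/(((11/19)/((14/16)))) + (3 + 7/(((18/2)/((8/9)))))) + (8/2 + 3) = 206281/14256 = 14.47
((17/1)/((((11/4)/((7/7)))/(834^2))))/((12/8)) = 31531872/11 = 2866533.82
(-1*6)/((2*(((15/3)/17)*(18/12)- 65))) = 102/2195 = 0.05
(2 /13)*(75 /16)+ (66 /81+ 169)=478865 /2808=170.54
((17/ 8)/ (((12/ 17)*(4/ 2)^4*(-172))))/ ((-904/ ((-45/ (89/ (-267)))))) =13005/ 79609856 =0.00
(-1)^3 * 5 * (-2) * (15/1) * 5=750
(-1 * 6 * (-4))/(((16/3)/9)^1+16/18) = 81/5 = 16.20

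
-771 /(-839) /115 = 771 /96485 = 0.01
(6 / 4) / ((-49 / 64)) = -96 / 49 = -1.96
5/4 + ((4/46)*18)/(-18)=107/92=1.16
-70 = -70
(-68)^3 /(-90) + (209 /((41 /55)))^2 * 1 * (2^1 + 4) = 35940736846 /75645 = 475123.76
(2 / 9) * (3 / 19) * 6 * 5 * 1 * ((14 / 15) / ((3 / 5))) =280 / 171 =1.64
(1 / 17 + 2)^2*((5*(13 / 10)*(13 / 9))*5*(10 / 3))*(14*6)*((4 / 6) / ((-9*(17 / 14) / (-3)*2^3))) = 507211250 / 397953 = 1274.55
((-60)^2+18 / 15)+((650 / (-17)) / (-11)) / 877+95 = 3030868769 / 819995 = 3696.20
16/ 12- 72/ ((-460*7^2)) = 22594/ 16905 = 1.34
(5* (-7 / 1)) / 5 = -7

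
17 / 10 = 1.70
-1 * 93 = -93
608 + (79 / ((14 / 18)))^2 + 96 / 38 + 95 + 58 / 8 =41073975 / 3724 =11029.53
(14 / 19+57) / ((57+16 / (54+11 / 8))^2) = 215285153 / 12237779179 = 0.02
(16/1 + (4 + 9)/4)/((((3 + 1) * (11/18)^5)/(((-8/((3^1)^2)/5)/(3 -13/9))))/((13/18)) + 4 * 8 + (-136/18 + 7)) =26270244/37275071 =0.70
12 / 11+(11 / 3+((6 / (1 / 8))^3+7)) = 3649924 / 33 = 110603.76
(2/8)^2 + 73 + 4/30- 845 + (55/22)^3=-181483/240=-756.18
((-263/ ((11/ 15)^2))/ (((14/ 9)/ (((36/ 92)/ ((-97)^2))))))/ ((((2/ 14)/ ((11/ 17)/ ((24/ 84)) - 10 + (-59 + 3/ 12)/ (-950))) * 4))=95040032535/ 541301425984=0.18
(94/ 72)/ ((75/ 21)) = 329/ 900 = 0.37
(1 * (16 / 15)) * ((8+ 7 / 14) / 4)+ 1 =49 / 15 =3.27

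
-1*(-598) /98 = 299 /49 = 6.10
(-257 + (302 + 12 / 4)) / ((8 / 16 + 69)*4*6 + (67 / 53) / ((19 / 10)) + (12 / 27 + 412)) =217512 / 9430549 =0.02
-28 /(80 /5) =-7 /4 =-1.75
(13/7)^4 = 28561/2401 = 11.90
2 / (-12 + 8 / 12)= -3 / 17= -0.18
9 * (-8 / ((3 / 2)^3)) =-64 / 3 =-21.33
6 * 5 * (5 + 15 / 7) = 1500 / 7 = 214.29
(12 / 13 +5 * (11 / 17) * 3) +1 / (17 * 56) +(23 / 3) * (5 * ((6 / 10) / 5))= 942433 / 61880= 15.23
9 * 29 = 261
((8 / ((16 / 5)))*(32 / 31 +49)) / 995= 1551 / 12338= 0.13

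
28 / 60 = 0.47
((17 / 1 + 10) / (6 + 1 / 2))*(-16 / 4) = -216 / 13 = -16.62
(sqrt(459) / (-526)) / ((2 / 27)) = -81 * sqrt(51) / 1052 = -0.55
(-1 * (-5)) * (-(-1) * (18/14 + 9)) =360/7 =51.43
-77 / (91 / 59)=-649 / 13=-49.92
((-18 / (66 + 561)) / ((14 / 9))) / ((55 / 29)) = -783 / 80465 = -0.01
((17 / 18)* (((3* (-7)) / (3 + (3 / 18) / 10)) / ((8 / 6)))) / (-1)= 1785 / 362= 4.93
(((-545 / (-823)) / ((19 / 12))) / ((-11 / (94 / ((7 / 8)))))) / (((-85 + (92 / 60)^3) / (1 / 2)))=2074815000 / 82690473173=0.03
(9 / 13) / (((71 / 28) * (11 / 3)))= 756 / 10153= 0.07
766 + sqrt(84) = 2 * sqrt(21) + 766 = 775.17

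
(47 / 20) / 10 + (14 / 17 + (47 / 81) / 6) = 954457 / 826200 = 1.16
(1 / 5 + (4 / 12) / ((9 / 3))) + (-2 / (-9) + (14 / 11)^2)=3908 / 1815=2.15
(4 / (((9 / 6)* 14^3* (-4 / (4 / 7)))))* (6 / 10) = -0.00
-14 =-14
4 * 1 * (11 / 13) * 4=176 / 13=13.54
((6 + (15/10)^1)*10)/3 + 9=34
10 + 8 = 18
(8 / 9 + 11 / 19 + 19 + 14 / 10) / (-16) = -18697 / 13680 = -1.37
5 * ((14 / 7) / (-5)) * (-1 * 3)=6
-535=-535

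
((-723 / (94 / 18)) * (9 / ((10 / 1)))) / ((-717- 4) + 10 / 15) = 175689 / 1015670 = 0.17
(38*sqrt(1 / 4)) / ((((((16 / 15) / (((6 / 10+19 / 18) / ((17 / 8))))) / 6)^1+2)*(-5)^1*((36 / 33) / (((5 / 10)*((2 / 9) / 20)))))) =-31141 / 3585600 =-0.01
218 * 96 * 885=18521280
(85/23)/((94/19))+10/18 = 25345/19458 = 1.30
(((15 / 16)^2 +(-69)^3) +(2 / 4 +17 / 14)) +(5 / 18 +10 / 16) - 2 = -5298169025 / 16128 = -328507.50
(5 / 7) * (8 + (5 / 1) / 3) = 145 / 21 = 6.90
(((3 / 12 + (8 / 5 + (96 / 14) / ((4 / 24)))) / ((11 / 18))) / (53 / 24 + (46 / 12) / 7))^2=1971216 / 3025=651.64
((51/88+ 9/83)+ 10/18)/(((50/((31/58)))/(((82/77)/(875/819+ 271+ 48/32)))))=8714017/168399015400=0.00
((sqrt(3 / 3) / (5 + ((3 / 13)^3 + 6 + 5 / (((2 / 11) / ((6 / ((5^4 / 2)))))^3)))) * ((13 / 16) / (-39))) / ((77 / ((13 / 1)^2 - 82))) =-107275390625 / 50213740657696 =-0.00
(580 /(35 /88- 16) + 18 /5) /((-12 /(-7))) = -806701 /41190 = -19.58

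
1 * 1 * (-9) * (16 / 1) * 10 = -1440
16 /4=4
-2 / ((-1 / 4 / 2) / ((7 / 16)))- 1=6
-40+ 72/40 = -191/5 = -38.20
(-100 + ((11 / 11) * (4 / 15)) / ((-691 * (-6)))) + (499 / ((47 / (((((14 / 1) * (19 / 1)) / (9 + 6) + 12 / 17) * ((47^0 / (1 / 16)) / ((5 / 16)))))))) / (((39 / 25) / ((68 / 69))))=8169921293978 / 1310934105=6232.14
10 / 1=10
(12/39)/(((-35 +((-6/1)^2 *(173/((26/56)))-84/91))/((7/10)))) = 14/869585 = 0.00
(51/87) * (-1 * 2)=-34/29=-1.17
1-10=-9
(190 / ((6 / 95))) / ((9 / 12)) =36100 / 9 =4011.11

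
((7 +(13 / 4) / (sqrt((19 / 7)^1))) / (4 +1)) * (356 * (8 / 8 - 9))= -19936 / 5 - 9256 * sqrt(133) / 95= -5110.84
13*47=611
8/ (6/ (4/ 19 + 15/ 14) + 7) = 0.68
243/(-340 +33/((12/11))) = -324/413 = -0.78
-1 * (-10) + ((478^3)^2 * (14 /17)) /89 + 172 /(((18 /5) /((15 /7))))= 3506829975073838456 /31773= 110371383724352.07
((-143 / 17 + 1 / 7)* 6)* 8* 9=-425088 / 119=-3572.17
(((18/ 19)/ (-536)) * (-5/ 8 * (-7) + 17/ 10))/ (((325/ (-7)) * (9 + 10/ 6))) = 45927/ 2118272000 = 0.00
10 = 10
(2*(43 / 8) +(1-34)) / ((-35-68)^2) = -89 / 42436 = -0.00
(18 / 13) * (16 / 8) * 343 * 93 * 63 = 72346932 / 13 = 5565148.62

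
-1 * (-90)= 90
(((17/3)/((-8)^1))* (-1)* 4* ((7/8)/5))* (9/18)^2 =119/960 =0.12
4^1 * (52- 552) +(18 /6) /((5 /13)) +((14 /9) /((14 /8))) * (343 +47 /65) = -986701 /585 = -1686.67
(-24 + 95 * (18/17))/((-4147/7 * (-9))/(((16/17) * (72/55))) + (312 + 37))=1166592/71232533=0.02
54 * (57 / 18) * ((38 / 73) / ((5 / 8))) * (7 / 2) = 181944 / 365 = 498.48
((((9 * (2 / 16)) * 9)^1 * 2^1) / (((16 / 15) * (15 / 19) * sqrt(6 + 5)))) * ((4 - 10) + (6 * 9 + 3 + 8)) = 90801 * sqrt(11) / 704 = 427.77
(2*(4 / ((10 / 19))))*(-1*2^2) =-304 / 5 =-60.80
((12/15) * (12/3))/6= 0.53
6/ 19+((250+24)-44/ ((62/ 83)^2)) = 3568931/ 18259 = 195.46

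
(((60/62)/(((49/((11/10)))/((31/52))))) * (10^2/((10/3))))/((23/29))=14355/29302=0.49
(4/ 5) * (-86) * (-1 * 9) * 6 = 18576/ 5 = 3715.20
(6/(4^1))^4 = 81/16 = 5.06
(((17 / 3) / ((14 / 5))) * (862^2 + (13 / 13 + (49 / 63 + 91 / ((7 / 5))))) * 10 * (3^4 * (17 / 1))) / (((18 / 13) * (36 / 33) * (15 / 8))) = 1381974260095 / 189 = 7312033122.20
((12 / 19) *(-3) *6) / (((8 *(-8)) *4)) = 0.04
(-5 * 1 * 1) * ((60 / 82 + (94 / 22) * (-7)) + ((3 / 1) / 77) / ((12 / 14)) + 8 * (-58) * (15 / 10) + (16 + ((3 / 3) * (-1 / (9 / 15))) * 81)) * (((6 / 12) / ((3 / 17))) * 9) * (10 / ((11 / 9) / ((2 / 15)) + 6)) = 2912381775 / 41041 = 70962.74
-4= -4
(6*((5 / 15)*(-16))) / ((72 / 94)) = -376 / 9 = -41.78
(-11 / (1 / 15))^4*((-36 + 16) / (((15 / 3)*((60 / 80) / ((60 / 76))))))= -59296050000 / 19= -3120844736.84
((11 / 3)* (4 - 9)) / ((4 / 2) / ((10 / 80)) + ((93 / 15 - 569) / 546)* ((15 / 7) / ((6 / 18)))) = -5005 / 2559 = -1.96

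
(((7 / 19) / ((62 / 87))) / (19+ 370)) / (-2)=-609 / 916484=-0.00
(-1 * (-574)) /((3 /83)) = 47642 /3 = 15880.67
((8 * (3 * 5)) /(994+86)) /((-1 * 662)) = -1 /5958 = -0.00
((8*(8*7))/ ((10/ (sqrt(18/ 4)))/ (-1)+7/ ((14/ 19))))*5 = 268800*sqrt(2)/ 2449+766080/ 2449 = 468.04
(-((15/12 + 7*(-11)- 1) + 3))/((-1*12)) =-6.15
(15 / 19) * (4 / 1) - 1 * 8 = -92 / 19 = -4.84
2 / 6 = 0.33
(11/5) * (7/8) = 77/40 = 1.92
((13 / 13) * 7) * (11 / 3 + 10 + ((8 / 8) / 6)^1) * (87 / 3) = 16849 / 6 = 2808.17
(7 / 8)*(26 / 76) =91 / 304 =0.30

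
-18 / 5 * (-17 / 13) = 306 / 65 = 4.71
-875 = -875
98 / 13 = 7.54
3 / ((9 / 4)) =4 / 3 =1.33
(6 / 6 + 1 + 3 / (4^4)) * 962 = 247715 / 128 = 1935.27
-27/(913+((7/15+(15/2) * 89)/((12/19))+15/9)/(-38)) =-369360/12108499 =-0.03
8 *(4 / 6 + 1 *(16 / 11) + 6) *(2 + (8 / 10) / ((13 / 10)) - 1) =15008 / 143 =104.95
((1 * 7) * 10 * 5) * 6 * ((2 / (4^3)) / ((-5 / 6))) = -315 / 4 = -78.75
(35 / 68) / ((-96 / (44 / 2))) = -385 / 3264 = -0.12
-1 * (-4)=4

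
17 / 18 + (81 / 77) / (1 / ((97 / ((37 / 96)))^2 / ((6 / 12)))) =252857903125 / 1897434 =133263.08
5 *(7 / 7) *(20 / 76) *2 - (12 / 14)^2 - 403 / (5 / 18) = -6744644 / 4655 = -1448.90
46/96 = 23/48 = 0.48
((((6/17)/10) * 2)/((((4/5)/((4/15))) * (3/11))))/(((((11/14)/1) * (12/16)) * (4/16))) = 0.59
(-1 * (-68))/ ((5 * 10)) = 1.36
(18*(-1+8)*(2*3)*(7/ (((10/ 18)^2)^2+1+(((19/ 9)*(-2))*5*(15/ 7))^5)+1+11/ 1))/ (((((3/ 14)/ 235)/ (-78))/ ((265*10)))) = -21481764564394542960536166000/ 10446042595862449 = -2056450025668.40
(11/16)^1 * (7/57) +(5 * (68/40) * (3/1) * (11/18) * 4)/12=14443/2736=5.28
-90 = -90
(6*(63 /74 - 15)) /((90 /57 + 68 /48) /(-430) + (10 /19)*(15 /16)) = -174.51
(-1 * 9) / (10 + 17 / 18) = -162 / 197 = -0.82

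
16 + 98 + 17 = 131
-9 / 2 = -4.50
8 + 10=18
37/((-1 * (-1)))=37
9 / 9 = 1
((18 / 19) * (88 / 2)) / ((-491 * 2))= -396 / 9329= -0.04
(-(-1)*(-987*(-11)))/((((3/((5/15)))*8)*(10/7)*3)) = 25333/720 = 35.18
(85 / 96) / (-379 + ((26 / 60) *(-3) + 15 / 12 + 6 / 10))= -425 / 181656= -0.00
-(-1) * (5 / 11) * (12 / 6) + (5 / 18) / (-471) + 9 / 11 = 161027 / 93258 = 1.73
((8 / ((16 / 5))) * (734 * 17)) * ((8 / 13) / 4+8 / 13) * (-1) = -311950 / 13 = -23996.15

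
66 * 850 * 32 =1795200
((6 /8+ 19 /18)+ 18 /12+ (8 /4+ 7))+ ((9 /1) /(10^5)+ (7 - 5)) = 12875081 /900000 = 14.31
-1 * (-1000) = 1000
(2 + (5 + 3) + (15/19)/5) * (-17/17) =-193/19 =-10.16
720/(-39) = -240/13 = -18.46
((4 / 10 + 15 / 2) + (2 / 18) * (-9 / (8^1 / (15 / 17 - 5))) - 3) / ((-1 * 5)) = -1.08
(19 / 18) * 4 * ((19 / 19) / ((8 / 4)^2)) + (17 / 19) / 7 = 2833 / 2394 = 1.18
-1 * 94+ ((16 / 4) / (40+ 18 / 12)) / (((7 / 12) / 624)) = 5290 / 581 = 9.10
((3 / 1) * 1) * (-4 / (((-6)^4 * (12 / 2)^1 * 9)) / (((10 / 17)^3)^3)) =-118587876497 / 5832000000000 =-0.02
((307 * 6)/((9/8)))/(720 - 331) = 4912/1167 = 4.21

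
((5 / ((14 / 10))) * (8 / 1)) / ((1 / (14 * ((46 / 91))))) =18400 / 91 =202.20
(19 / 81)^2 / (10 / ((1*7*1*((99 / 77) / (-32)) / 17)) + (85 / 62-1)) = -22382 / 245726217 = -0.00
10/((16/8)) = 5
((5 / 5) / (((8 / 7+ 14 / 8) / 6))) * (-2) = -112 / 27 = -4.15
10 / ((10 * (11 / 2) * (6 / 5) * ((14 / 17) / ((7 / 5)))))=17 / 66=0.26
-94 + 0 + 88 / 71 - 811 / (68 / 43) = -2923831 / 4828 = -605.60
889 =889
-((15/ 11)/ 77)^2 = -0.00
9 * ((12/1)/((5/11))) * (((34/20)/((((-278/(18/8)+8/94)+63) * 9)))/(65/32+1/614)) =-518058816/1418995025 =-0.37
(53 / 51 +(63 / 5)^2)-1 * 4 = 198644 / 1275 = 155.80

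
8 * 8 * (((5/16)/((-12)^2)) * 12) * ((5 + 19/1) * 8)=320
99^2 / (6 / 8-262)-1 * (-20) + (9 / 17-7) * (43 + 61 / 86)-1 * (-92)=-14468219 / 69445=-208.34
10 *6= 60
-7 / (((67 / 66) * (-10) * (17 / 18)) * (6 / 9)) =6237 / 5695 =1.10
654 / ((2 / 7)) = 2289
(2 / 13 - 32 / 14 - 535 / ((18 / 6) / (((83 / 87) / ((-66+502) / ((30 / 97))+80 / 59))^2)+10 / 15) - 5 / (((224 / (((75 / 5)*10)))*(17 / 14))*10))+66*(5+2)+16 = 69478301994111579024181 / 146087940856635783824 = 475.59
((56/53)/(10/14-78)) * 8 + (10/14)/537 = -0.11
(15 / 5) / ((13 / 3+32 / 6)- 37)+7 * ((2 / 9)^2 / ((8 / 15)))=596 / 1107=0.54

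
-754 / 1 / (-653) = 754 / 653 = 1.15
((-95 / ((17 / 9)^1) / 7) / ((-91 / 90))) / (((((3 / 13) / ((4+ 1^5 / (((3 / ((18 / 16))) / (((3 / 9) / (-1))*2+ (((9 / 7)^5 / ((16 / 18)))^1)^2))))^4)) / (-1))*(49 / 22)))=-526090724233912318052475081122211346579503055224819075 / 4464599790899641043750254974803782825481577955328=-117836.03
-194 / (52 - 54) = 97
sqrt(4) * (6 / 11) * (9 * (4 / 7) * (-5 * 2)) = -4320 / 77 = -56.10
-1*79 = -79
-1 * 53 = -53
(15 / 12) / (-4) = -5 / 16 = -0.31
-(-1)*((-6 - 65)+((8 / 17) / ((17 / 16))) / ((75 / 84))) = -509391 / 7225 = -70.50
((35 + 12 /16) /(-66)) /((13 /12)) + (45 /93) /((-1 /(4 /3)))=-71 /62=-1.15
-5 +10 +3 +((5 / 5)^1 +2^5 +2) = 43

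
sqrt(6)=2.45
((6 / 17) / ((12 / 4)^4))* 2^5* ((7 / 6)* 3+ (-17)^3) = -34912 / 51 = -684.55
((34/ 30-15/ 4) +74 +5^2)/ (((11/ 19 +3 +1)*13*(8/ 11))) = 1208647/ 542880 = 2.23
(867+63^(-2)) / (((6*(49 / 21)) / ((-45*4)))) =-34411240 / 3087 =-11147.15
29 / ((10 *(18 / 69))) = 667 / 60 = 11.12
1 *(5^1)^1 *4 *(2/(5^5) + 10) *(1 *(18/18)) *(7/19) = 875056/11875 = 73.69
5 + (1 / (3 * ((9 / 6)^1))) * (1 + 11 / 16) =43 / 8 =5.38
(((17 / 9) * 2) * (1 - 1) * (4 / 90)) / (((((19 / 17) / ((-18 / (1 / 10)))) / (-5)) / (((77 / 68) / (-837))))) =0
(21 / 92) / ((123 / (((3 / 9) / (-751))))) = -7 / 8498316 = -0.00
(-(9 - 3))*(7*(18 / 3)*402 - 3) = -101286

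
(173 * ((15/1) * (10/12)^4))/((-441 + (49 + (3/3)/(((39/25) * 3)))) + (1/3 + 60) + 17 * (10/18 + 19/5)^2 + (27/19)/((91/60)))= -70105546875/448792192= -156.21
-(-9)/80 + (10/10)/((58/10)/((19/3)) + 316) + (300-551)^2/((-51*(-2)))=4463826529/7225680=617.77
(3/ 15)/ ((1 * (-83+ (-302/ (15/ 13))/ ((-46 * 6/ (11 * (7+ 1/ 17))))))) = -1173/ 54935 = -0.02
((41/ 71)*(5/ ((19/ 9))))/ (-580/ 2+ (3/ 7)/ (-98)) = -1265670/ 268374107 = -0.00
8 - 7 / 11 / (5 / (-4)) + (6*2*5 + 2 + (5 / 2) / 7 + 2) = 56107 / 770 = 72.87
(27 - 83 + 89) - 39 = -6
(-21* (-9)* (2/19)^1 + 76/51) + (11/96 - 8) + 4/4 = 149867/10336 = 14.50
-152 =-152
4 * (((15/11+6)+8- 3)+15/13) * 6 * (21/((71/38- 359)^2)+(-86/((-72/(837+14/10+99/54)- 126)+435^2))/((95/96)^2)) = -12242204025952054407456/125885189030882622902275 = -0.10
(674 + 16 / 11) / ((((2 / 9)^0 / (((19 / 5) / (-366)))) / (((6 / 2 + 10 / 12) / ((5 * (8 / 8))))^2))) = -7467893 / 1811700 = -4.12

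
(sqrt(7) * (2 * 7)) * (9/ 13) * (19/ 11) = 44.29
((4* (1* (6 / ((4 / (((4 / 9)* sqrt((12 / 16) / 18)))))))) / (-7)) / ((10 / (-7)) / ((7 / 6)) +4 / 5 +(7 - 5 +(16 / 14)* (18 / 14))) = -35* sqrt(6) / 3357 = -0.03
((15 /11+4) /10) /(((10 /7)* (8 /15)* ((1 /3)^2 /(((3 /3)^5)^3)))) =11151 /1760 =6.34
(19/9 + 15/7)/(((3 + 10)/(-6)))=-536/273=-1.96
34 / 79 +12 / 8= 1.93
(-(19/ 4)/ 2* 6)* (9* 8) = -1026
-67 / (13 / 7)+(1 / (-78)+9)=-2113 / 78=-27.09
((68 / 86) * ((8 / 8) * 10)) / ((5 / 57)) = 3876 / 43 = 90.14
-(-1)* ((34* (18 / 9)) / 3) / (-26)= -34 / 39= -0.87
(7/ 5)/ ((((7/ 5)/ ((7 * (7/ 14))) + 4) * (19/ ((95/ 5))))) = 7/ 22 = 0.32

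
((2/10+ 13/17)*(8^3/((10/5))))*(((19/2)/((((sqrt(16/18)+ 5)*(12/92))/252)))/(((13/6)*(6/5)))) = 2476846080/6851-330246144*sqrt(2)/6851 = 293359.73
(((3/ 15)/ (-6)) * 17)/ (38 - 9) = -17/ 870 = -0.02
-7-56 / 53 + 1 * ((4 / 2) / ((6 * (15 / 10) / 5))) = -3313 / 477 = -6.95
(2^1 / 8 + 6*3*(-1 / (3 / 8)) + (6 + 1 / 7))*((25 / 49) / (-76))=0.28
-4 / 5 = -0.80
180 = 180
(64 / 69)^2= 4096 / 4761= 0.86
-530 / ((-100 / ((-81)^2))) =347733 / 10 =34773.30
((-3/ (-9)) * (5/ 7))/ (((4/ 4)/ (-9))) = -2.14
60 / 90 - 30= -88 / 3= -29.33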